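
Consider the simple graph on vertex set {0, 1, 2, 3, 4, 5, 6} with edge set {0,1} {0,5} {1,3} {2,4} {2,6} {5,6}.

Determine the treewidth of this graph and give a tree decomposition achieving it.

Treewidth 1.
One optimal decomposition is:
Bags: B1 = {2, 4}  B2 = {2, 6}  B3 = {5, 6}  B4 = {0, 5}  B5 = {0, 1}  B6 = {1, 3}
Tree: B1–B2, B2–B3, B3–B4, B4–B5, B5–B6

The largest bag has 2 vertices, giving width 1; this decomposition certifies tw(G) ≤ 1. Since G has at least one edge (e.g. 4–2), it is not an edgeless graph, so tw(G) ≥ 1. Therefore the treewidth is 1.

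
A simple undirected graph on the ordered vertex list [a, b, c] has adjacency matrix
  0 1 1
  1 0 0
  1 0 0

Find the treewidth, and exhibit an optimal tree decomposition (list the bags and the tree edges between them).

The largest bag has 2 vertices, giving width 1; this decomposition certifies tw(G) ≤ 1. Since G has at least one edge (e.g. c–a), it is not an edgeless graph, so tw(G) ≥ 1. Therefore the treewidth is 1.

Treewidth 1.
One optimal decomposition is:
Bags: B1 = {a, c}  B2 = {a, b}
Tree: B1–B2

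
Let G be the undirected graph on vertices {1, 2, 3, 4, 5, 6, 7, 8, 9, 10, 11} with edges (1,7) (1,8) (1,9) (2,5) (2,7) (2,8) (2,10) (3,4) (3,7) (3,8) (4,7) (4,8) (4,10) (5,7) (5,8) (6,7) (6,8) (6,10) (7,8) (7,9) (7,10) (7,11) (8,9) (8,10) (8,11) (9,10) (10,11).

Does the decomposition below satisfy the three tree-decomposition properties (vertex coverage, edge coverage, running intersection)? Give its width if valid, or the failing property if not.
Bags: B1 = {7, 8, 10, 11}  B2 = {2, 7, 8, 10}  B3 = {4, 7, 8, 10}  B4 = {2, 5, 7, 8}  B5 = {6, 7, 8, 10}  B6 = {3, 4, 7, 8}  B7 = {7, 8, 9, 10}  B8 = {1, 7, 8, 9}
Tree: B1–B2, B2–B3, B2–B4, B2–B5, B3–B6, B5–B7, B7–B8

Vertex coverage: the bags together contain {1, 2, 3, 4, 5, 6, 7, 8, 9, 10, 11}, the full vertex set. Edge coverage: each edge of G has both endpoints in at least one bag. Running intersection: for every vertex, the bags containing it form a connected subtree. All three properties hold, so this is a valid tree decomposition of width max|bag| − 1 = 3, and hence tw(G) ≤ 3.

Yes; width 3.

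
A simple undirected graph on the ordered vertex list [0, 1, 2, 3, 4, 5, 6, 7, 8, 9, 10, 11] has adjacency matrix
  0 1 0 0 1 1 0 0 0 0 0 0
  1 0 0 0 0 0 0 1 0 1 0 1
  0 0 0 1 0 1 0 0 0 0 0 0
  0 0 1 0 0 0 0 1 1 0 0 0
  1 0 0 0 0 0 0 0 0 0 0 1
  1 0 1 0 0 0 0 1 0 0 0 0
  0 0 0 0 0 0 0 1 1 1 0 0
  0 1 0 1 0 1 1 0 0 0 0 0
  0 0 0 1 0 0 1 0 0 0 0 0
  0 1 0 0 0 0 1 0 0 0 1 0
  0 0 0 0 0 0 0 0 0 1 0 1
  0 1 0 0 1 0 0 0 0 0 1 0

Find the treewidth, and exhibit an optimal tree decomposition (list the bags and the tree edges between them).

Every bag has size at most 4, so the width is 4 − 1 = 3 and tw(G) ≤ 3. For the lower bound: the 4 vertex sets {2,3,8}, {5}, {7}, {0,1,6,9} are disjoint, each induces a connected subgraph, and every pair is joined by at least one edge of G. Contracting each set to a single vertex therefore yields K_{4} as a minor, and since treewidth is minor-monotone, tw(G) ≥ tw(K_{4}) = 3. Combining the bounds, tw(G) = 3.

Treewidth 3.
One optimal decomposition is:
Bags: B1 = {2, 3, 5, 8}  B2 = {3, 5, 7, 8}  B3 = {5, 6, 7, 8}  B4 = {0, 5, 6, 7}  B5 = {0, 1, 6, 7}  B6 = {0, 1, 6, 9}  B7 = {0, 1, 4, 9}  B8 = {1, 4, 9, 11}  B9 = {4, 9, 10, 11}
Tree: B1–B2, B2–B3, B3–B4, B4–B5, B5–B6, B6–B7, B7–B8, B8–B9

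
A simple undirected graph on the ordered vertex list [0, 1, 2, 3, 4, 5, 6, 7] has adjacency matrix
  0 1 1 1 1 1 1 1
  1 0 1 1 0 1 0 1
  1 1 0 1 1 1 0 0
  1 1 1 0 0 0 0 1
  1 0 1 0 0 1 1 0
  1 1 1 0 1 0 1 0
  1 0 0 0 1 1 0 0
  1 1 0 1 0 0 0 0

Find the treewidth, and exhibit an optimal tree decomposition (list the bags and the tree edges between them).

Each bag holds 4 vertices, so the decomposition has width 3, which upper-bounds the treewidth. For the lower bound, the 4 vertices {0, 1, 2, 3} are pairwise adjacent, and any tree decomposition puts a clique entirely inside one bag — forcing width ≥ 3. Hence tw(G) = 3 exactly.

Treewidth 3.
One optimal decomposition is:
Bags: B1 = {0, 1, 2, 5}  B2 = {0, 1, 2, 3}  B3 = {0, 2, 4, 5}  B4 = {0, 1, 3, 7}  B5 = {0, 4, 5, 6}
Tree: B1–B2, B1–B3, B2–B4, B3–B5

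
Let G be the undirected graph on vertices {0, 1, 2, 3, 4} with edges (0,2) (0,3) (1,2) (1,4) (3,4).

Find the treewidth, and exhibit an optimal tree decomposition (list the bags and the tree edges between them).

Each bag holds 3 vertices, so the decomposition has width 2, which upper-bounds the treewidth. Since 3–4–1–2–0–3 is a cycle in G, G is not acyclic. Forests are exactly the graphs of treewidth ≤ 1, so tw(G) ≥ 2. The upper and lower bounds meet at 2, so that is the treewidth.

Treewidth 2.
Bags: B1 = {1, 3, 4}  B2 = {1, 2, 3}  B3 = {0, 2, 3}
Tree: B1–B2, B2–B3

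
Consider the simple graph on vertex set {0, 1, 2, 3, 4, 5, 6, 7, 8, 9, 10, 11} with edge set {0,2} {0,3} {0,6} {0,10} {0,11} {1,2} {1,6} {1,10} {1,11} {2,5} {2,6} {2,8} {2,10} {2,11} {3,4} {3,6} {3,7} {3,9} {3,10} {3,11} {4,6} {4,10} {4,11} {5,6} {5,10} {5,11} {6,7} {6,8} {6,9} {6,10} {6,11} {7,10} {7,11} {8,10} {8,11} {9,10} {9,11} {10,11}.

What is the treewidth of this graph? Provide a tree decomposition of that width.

Every bag has size at most 5, so the width is 5 − 1 = 4 and tw(G) ≤ 4. On the other hand G contains the 5-clique {0, 2, 6, 10, 11}. A clique must lie in a single bag of any decomposition, so no decomposition can have width below 4. Hence tw(G) = 4 exactly.

Treewidth 4.
One optimal decomposition is:
Bags: B1 = {0, 2, 6, 10, 11}  B2 = {0, 3, 6, 10, 11}  B3 = {3, 6, 9, 10, 11}  B4 = {2, 5, 6, 10, 11}  B5 = {2, 6, 8, 10, 11}  B6 = {3, 6, 7, 10, 11}  B7 = {3, 4, 6, 10, 11}  B8 = {1, 2, 6, 10, 11}
Tree: B1–B2, B2–B3, B1–B4, B1–B5, B3–B6, B6–B7, B5–B8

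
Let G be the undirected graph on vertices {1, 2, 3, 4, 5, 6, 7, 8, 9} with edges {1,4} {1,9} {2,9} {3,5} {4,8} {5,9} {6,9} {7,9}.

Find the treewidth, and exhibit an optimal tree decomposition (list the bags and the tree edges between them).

Each bag holds 2 vertices, so the decomposition has width 1, which upper-bounds the treewidth. G has an edge, so its treewidth is at least 1. The upper and lower bounds meet at 1, so that is the treewidth.

Treewidth 1.
One such decomposition:
Bags: B1 = {5, 9}  B2 = {1, 9}  B3 = {3, 5}  B4 = {7, 9}  B5 = {2, 9}  B6 = {1, 4}  B7 = {4, 8}  B8 = {6, 9}
Tree: B1–B2, B1–B3, B2–B4, B2–B5, B2–B6, B6–B7, B1–B8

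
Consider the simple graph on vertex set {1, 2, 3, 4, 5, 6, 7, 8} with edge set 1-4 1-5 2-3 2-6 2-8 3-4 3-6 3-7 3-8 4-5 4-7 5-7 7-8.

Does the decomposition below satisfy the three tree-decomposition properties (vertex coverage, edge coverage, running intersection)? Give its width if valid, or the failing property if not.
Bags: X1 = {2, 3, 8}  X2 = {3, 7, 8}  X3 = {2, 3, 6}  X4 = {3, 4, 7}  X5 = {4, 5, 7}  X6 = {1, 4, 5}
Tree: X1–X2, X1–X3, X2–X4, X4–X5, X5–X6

Checking the three conditions: (i) the bags cover all of {1, 2, 3, 4, 5, 6, 7, 8}; (ii) for each edge, some bag contains both endpoints; (iii) the bags containing any fixed vertex form a subtree. All hold, so the decomposition is valid with width 3 − 1 = 2.

Yes; width 2.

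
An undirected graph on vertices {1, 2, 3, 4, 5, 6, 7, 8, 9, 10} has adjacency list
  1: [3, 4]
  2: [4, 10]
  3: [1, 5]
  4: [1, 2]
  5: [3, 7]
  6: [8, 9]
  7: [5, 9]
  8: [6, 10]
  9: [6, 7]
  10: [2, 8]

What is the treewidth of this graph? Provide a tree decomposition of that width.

Treewidth 2.
Bags: B1 = {2, 8, 10}  B2 = {2, 4, 8}  B3 = {1, 4, 8}  B4 = {1, 3, 8}  B5 = {3, 5, 8}  B6 = {5, 7, 8}  B7 = {7, 8, 9}  B8 = {6, 8, 9}
Tree: B1–B2, B2–B3, B3–B4, B4–B5, B5–B6, B6–B7, B7–B8

Every bag has size at most 3, so the width is 3 − 1 = 2 and tw(G) ≤ 2. Since 8–10–2–4–1–3–5–7–9–6–8 is a cycle in G, G is not acyclic. Forests are exactly the graphs of treewidth ≤ 1, so tw(G) ≥ 2. Therefore the treewidth is 2.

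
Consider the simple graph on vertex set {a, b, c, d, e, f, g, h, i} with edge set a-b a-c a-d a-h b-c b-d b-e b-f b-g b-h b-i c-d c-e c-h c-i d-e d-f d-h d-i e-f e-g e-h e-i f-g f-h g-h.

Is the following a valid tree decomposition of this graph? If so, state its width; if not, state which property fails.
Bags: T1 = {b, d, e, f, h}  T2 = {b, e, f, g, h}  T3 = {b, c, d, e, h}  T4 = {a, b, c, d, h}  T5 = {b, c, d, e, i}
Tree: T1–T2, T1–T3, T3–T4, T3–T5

Yes; width 4.

Vertex coverage: the bags together contain {a, b, c, d, e, f, g, h, i}, the full vertex set. Edge coverage: each edge of G has both endpoints in at least one bag. Running intersection: for every vertex, the bags containing it form a connected subtree. All three properties hold, so this is a valid tree decomposition of width max|bag| − 1 = 4, and hence tw(G) ≤ 4.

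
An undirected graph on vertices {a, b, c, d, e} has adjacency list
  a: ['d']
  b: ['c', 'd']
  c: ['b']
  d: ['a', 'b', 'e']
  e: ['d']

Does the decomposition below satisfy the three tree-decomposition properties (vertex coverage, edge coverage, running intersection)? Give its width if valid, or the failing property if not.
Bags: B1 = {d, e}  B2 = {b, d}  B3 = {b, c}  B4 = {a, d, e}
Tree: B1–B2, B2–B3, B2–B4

No — bags containing vertex e are not connected in the tree.

A tree decomposition must satisfy three properties: every vertex lies in some bag; for every edge, both endpoints lie together in some bag; and for every vertex, the bags containing it form a connected subtree. Here bags containing vertex e are not connected in the tree, so the decomposition is invalid.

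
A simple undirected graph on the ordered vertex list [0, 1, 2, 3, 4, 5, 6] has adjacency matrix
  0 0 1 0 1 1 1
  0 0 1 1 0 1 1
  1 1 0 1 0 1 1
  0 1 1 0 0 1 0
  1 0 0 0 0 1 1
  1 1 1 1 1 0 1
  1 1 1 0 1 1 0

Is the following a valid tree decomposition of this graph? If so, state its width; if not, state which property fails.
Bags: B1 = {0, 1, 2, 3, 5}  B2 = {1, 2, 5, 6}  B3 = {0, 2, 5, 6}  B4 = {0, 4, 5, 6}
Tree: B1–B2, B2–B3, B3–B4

No — bags containing vertex 0 are not connected in the tree.

A tree decomposition must satisfy three properties: every vertex lies in some bag; for every edge, both endpoints lie together in some bag; and for every vertex, the bags containing it form a connected subtree. Here bags containing vertex 0 are not connected in the tree, so the decomposition is invalid.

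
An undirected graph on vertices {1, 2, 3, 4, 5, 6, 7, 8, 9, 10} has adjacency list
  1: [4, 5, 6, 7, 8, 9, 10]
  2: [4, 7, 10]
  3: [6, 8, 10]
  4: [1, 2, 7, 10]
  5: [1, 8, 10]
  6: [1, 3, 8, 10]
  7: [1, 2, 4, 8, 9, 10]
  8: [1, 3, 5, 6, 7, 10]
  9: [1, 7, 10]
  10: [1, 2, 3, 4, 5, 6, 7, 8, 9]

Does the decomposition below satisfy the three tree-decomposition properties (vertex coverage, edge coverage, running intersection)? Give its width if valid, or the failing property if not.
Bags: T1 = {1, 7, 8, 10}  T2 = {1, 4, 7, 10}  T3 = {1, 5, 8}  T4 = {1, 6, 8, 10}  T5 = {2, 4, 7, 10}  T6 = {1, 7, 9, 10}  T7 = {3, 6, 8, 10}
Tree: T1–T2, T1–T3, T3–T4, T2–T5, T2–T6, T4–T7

A tree decomposition must satisfy three properties: every vertex lies in some bag; for every edge, both endpoints lie together in some bag; and for every vertex, the bags containing it form a connected subtree. Here edge (10,5) lies in no bag, so the decomposition is invalid.

No — edge (10,5) lies in no bag.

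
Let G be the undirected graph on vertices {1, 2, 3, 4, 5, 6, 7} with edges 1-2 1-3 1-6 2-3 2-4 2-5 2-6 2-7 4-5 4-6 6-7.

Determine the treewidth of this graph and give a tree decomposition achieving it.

Every bag has size at most 3, so the width is 3 − 1 = 2 and tw(G) ≤ 2. Conversely, {1, 2, 3} is a clique of size 3, and the vertices of any clique must share a bag in every tree decomposition; so some bag has ≥ 3 vertices and tw(G) ≥ 2. Hence tw(G) = 2 exactly.

Treewidth 2.
One optimal decomposition is:
Bags: B1 = {2, 4, 6}  B2 = {2, 4, 5}  B3 = {1, 2, 6}  B4 = {2, 6, 7}  B5 = {1, 2, 3}
Tree: B1–B2, B1–B3, B3–B4, B3–B5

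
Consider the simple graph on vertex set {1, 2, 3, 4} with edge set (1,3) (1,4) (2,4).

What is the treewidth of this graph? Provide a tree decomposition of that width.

The largest bag has 2 vertices, giving width 1; this decomposition certifies tw(G) ≤ 1. Any graph with an edge has treewidth ≥ 1, and G has the edge 3–1. Combining the bounds, tw(G) = 1.

Treewidth 1.
Bags: B1 = {1, 3}  B2 = {1, 4}  B3 = {2, 4}
Tree: B1–B2, B2–B3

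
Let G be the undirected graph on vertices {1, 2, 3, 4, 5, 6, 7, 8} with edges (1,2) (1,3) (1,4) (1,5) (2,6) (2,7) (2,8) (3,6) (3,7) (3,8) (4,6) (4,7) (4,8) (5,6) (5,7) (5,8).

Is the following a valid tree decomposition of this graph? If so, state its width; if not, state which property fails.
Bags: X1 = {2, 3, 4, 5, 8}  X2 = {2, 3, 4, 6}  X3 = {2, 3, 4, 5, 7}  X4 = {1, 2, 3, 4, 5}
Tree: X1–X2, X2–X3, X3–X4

A tree decomposition must satisfy three properties: every vertex lies in some bag; for every edge, both endpoints lie together in some bag; and for every vertex, the bags containing it form a connected subtree. Here edge (5,6) lies in no bag, so the decomposition is invalid.

No — edge (5,6) lies in no bag.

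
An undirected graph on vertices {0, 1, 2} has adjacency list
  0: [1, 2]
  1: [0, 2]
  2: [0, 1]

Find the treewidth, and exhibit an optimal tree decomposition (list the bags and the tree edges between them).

With just one bag of size 3, the width is 3 − 1 = 2, so tw(G) ≤ 2. Conversely, {0, 1, 2} is a clique of size 3, and the vertices of any clique must share a bag in every tree decomposition; so some bag has ≥ 3 vertices and tw(G) ≥ 2. Combining the bounds, tw(G) = 2.

Treewidth 2.
One optimal decomposition is:
Bags: B1 = {0, 1, 2}
Tree: (single bag)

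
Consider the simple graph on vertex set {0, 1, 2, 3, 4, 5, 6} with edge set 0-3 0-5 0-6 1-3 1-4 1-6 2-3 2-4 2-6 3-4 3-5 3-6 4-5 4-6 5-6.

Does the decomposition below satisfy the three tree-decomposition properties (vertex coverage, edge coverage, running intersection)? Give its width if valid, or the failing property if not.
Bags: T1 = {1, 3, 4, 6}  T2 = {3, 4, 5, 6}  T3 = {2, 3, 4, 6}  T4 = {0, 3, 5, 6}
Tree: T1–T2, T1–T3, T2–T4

Yes; width 3.

Checking the three conditions: (i) the bags cover all of {0, 1, 2, 3, 4, 5, 6}; (ii) for each edge, some bag contains both endpoints; (iii) the bags containing any fixed vertex form a subtree. All hold, so the decomposition is valid with width 4 − 1 = 3.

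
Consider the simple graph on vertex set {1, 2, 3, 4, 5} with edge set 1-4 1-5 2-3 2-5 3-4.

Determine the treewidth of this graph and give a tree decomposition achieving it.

Each bag holds 3 vertices, so the decomposition has width 2, which upper-bounds the treewidth. For the lower bound, G contains the cycle 3–4–1–5–2–3, so G is not a forest; only forests have treewidth ≤ 1, hence tw(G) ≥ 2. The upper and lower bounds meet at 2, so that is the treewidth.

Treewidth 2.
One optimal decomposition is:
Bags: B1 = {1, 3, 4}  B2 = {1, 3, 5}  B3 = {2, 3, 5}
Tree: B1–B2, B2–B3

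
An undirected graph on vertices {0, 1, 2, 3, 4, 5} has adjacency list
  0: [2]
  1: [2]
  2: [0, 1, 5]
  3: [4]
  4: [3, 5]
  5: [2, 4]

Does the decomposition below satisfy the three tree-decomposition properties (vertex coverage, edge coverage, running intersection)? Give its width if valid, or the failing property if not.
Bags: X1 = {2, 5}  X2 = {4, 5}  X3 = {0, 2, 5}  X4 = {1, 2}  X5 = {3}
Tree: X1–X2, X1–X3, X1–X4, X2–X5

A tree decomposition must satisfy three properties: every vertex lies in some bag; for every edge, both endpoints lie together in some bag; and for every vertex, the bags containing it form a connected subtree. Here edge (4,3) lies in no bag, so the decomposition is invalid.

No — edge (4,3) lies in no bag.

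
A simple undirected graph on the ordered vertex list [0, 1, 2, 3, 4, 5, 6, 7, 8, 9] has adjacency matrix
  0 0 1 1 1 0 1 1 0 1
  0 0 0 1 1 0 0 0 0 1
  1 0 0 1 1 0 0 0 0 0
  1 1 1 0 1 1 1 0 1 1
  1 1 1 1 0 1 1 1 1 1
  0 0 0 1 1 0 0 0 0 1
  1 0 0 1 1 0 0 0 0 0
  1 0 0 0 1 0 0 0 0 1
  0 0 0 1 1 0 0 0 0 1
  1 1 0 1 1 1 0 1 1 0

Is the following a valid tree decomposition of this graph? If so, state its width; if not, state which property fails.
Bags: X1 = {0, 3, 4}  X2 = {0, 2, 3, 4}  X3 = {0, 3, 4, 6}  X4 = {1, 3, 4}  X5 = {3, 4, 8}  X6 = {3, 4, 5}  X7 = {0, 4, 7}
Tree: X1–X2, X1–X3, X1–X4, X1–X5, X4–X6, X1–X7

No — vertex 9 appears in no bag.

A tree decomposition must satisfy three properties: every vertex lies in some bag; for every edge, both endpoints lie together in some bag; and for every vertex, the bags containing it form a connected subtree. Here vertex 9 appears in no bag, so the decomposition is invalid.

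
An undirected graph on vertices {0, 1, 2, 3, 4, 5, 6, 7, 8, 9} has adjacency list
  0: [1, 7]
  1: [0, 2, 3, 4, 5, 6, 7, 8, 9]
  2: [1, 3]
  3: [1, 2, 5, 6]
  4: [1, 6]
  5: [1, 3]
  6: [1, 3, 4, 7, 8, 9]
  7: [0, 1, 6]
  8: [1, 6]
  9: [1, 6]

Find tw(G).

2

A width-2 tree decomposition is:
Bags: B1 = {1, 6, 7}  B2 = {1, 3, 6}  B3 = {1, 4, 6}  B4 = {1, 6, 9}  B5 = {1, 3, 5}  B6 = {1, 6, 8}  B7 = {0, 1, 7}  B8 = {1, 2, 3}
Tree: B1–B2, B1–B3, B1–B4, B2–B5, B4–B6, B1–B7, B5–B8
The largest bag has 3 vertices, giving width 2; this decomposition certifies tw(G) ≤ 2. For the lower bound, the 3 vertices {0, 1, 7} are pairwise adjacent, and any tree decomposition puts a clique entirely inside one bag — forcing width ≥ 2. Therefore the treewidth is 2.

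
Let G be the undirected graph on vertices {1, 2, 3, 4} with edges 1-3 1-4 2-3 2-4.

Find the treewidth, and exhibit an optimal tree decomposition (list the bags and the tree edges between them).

The largest bag has 3 vertices, giving width 2; this decomposition certifies tw(G) ≤ 2. Since 4–2–3–1–4 is a cycle in G, G is not acyclic. Forests are exactly the graphs of treewidth ≤ 1, so tw(G) ≥ 2. The upper and lower bounds meet at 2, so that is the treewidth.

Treewidth 2.
Bags: B1 = {2, 3, 4}  B2 = {1, 3, 4}
Tree: B1–B2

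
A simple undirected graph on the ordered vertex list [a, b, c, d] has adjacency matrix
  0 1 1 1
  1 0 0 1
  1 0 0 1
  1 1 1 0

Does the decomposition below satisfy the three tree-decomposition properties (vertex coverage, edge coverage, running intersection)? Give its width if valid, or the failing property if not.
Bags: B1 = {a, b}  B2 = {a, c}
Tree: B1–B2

A tree decomposition must satisfy three properties: every vertex lies in some bag; for every edge, both endpoints lie together in some bag; and for every vertex, the bags containing it form a connected subtree. Here vertex d appears in no bag, so the decomposition is invalid.

No — vertex d appears in no bag.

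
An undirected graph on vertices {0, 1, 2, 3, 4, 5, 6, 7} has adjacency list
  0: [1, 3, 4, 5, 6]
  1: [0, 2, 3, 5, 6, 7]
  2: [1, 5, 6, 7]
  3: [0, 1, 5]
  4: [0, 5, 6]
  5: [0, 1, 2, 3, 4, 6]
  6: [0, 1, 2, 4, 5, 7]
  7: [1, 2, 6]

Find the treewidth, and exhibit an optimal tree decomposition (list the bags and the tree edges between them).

Treewidth 3.
One optimal decomposition is:
Bags: B1 = {0, 1, 5, 6}  B2 = {0, 1, 3, 5}  B3 = {0, 4, 5, 6}  B4 = {1, 2, 5, 6}  B5 = {1, 2, 6, 7}
Tree: B1–B2, B1–B3, B1–B4, B4–B5

The largest bag has 4 vertices, giving width 3; this decomposition certifies tw(G) ≤ 3. For the lower bound, the 4 vertices {0, 1, 3, 5} are pairwise adjacent, and any tree decomposition puts a clique entirely inside one bag — forcing width ≥ 3. Therefore the treewidth is 3.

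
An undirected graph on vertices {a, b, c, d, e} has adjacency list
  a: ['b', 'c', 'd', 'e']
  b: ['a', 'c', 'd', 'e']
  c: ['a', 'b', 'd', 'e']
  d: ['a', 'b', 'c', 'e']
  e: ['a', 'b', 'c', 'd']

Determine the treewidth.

A width-4 tree decomposition is:
Bags: B1 = {a, b, c, d, e}
Tree: (single bag)
With just one bag of size 5, the width is 5 − 1 = 4, so tw(G) ≤ 4. Conversely, {a, b, c, d, e} is a clique of size 5, and the vertices of any clique must share a bag in every tree decomposition; so some bag has ≥ 5 vertices and tw(G) ≥ 4. Combining the bounds, tw(G) = 4.

4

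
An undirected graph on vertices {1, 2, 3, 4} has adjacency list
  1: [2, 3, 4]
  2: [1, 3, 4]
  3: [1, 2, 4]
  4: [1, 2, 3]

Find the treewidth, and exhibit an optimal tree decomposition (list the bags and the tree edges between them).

Treewidth 3.
Bags: B1 = {1, 2, 3, 4}
Tree: (single bag)

With just one bag of size 4, the width is 4 − 1 = 3, so tw(G) ≤ 3. For the lower bound, the 4 vertices {1, 2, 3, 4} are pairwise adjacent, and any tree decomposition puts a clique entirely inside one bag — forcing width ≥ 3. Therefore the treewidth is 3.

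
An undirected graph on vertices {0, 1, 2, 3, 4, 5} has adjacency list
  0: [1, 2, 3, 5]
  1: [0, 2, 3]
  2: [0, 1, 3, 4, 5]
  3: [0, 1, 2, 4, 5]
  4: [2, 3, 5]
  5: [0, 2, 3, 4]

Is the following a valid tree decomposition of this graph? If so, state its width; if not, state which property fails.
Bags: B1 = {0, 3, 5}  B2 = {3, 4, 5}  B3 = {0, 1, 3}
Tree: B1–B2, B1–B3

No — vertex 2 appears in no bag.

A tree decomposition must satisfy three properties: every vertex lies in some bag; for every edge, both endpoints lie together in some bag; and for every vertex, the bags containing it form a connected subtree. Here vertex 2 appears in no bag, so the decomposition is invalid.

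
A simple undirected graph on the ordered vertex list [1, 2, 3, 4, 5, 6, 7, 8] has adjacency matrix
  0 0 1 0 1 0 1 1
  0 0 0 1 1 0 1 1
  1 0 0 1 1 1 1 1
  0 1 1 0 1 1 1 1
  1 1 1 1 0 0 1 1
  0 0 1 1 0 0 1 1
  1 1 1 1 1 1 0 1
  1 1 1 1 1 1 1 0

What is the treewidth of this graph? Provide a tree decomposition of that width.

Treewidth 4.
One such decomposition:
Bags: B1 = {3, 4, 5, 7, 8}  B2 = {1, 3, 5, 7, 8}  B3 = {3, 4, 6, 7, 8}  B4 = {2, 4, 5, 7, 8}
Tree: B1–B2, B1–B3, B1–B4

Every bag has size at most 5, so the width is 5 − 1 = 4 and tw(G) ≤ 4. For the lower bound, the 5 vertices {2, 4, 5, 7, 8} are pairwise adjacent, and any tree decomposition puts a clique entirely inside one bag — forcing width ≥ 4. The upper and lower bounds meet at 4, so that is the treewidth.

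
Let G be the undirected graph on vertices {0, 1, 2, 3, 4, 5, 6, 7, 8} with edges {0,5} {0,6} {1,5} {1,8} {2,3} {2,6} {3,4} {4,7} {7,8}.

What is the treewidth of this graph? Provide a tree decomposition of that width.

Each bag holds 3 vertices, so the decomposition has width 2, which upper-bounds the treewidth. The edges 7–8–1–5–0–6–2–3–4–7 form a cycle, so G is not a tree and its treewidth is at least 2. The upper and lower bounds meet at 2, so that is the treewidth.

Treewidth 2.
Bags: B1 = {1, 7, 8}  B2 = {1, 5, 7}  B3 = {0, 5, 7}  B4 = {0, 6, 7}  B5 = {2, 6, 7}  B6 = {2, 3, 7}  B7 = {3, 4, 7}
Tree: B1–B2, B2–B3, B3–B4, B4–B5, B5–B6, B6–B7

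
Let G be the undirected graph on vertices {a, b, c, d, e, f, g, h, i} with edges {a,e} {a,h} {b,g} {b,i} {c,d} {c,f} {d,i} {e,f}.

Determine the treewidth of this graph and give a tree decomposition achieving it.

Treewidth 1.
Bags: B1 = {b, g}  B2 = {b, i}  B3 = {d, i}  B4 = {c, d}  B5 = {c, f}  B6 = {e, f}  B7 = {a, e}  B8 = {a, h}
Tree: B1–B2, B2–B3, B3–B4, B4–B5, B5–B6, B6–B7, B7–B8

The largest bag has 2 vertices, giving width 1; this decomposition certifies tw(G) ≤ 1. G has an edge, so its treewidth is at least 1. Combining the bounds, tw(G) = 1.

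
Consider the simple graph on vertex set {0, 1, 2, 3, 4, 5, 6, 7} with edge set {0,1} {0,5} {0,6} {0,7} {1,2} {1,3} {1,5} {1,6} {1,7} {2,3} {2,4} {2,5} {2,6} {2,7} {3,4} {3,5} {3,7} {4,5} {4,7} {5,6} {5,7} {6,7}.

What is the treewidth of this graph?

A width-4 tree decomposition is:
Bags: B1 = {1, 2, 5, 6, 7}  B2 = {1, 2, 3, 5, 7}  B3 = {0, 1, 5, 6, 7}  B4 = {2, 3, 4, 5, 7}
Tree: B1–B2, B1–B3, B2–B4
Every bag has size at most 5, so the width is 5 − 1 = 4 and tw(G) ≤ 4. For the lower bound, the 5 vertices {0, 1, 5, 6, 7} are pairwise adjacent, and any tree decomposition puts a clique entirely inside one bag — forcing width ≥ 4. Therefore the treewidth is 4.

4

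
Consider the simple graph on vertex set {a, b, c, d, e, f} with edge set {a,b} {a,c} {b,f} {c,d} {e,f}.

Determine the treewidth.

A width-1 tree decomposition is:
Bags: B1 = {b, f}  B2 = {a, b}  B3 = {e, f}  B4 = {a, c}  B5 = {c, d}
Tree: B1–B2, B1–B3, B2–B4, B4–B5
Every bag has size at most 2, so the width is 2 − 1 = 1 and tw(G) ≤ 1. Since G has at least one edge (e.g. b–f), it is not an edgeless graph, so tw(G) ≥ 1. Therefore the treewidth is 1.

1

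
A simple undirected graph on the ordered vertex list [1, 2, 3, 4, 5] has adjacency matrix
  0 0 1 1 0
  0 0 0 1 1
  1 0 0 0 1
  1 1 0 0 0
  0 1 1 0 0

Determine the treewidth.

A width-2 tree decomposition is:
Bags: B1 = {1, 3, 5}  B2 = {1, 4, 5}  B3 = {2, 4, 5}
Tree: B1–B2, B2–B3
The largest bag has 3 vertices, giving width 2; this decomposition certifies tw(G) ≤ 2. For the lower bound, G contains the cycle 5–3–1–4–2–5, so G is not a forest; only forests have treewidth ≤ 1, hence tw(G) ≥ 2. Hence tw(G) = 2 exactly.

2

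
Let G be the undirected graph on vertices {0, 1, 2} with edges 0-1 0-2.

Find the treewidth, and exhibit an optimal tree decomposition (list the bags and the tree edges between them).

Treewidth 1.
One optimal decomposition is:
Bags: B1 = {0, 1}  B2 = {0, 2}
Tree: B1–B2

Each bag holds 2 vertices, so the decomposition has width 1, which upper-bounds the treewidth. Any graph with an edge has treewidth ≥ 1, and G has the edge 1–0. The upper and lower bounds meet at 1, so that is the treewidth.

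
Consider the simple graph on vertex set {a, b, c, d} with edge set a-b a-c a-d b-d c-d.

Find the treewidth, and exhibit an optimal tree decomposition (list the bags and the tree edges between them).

Every bag has size at most 3, so the width is 3 − 1 = 2 and tw(G) ≤ 2. For the lower bound, the 3 vertices {a, c, d} are pairwise adjacent, and any tree decomposition puts a clique entirely inside one bag — forcing width ≥ 2. Combining the bounds, tw(G) = 2.

Treewidth 2.
Bags: B1 = {a, c, d}  B2 = {a, b, d}
Tree: B1–B2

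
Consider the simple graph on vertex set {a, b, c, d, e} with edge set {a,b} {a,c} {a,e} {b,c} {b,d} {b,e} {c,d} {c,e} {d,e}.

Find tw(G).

3

A width-3 tree decomposition is:
Bags: B1 = {a, b, c, e}  B2 = {b, c, d, e}
Tree: B1–B2
The largest bag has 4 vertices, giving width 3; this decomposition certifies tw(G) ≤ 3. On the other hand G contains the 4-clique {b, c, d, e}. A clique must lie in a single bag of any decomposition, so no decomposition can have width below 3. The upper and lower bounds meet at 3, so that is the treewidth.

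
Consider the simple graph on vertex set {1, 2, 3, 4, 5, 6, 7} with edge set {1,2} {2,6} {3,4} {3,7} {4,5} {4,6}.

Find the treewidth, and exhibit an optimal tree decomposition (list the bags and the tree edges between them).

Treewidth 1.
Bags: B1 = {3, 4}  B2 = {4, 6}  B3 = {2, 6}  B4 = {3, 7}  B5 = {1, 2}  B6 = {4, 5}
Tree: B1–B2, B2–B3, B1–B4, B3–B5, B1–B6

Each bag holds 2 vertices, so the decomposition has width 1, which upper-bounds the treewidth. G has an edge, so its treewidth is at least 1. The upper and lower bounds meet at 1, so that is the treewidth.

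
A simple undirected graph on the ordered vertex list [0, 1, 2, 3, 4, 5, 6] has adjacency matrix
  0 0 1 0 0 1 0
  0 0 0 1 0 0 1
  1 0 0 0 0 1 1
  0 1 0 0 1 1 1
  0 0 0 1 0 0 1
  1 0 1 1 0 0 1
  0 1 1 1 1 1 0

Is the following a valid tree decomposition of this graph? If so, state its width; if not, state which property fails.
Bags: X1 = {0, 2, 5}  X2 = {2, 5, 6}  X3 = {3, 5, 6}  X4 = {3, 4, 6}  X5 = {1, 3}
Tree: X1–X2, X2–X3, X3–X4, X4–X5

A tree decomposition must satisfy three properties: every vertex lies in some bag; for every edge, both endpoints lie together in some bag; and for every vertex, the bags containing it form a connected subtree. Here edge (6,1) lies in no bag, so the decomposition is invalid.

No — edge (6,1) lies in no bag.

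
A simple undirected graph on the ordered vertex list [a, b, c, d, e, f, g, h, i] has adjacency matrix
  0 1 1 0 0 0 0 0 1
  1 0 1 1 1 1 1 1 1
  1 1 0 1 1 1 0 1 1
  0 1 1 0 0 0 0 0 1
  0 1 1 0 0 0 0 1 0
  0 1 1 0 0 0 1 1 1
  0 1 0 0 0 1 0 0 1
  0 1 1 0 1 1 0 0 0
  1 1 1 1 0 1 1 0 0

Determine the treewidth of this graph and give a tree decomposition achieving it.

The largest bag has 4 vertices, giving width 3; this decomposition certifies tw(G) ≤ 3. On the other hand G contains the 4-clique {b, f, g, i}. A clique must lie in a single bag of any decomposition, so no decomposition can have width below 3. Therefore the treewidth is 3.

Treewidth 3.
One optimal decomposition is:
Bags: B1 = {b, c, f, i}  B2 = {a, b, c, i}  B3 = {b, c, d, i}  B4 = {b, f, g, i}  B5 = {b, c, f, h}  B6 = {b, c, e, h}
Tree: B1–B2, B1–B3, B1–B4, B1–B5, B5–B6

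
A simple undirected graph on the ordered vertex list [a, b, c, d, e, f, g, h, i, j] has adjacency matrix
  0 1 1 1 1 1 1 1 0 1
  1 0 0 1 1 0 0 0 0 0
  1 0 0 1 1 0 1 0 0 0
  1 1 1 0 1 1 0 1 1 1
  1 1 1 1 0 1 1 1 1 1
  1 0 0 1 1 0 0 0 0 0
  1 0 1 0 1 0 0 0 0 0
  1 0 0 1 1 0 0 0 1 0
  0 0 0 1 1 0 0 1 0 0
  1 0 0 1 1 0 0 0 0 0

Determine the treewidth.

A width-3 tree decomposition is:
Bags: B1 = {a, c, d, e}  B2 = {a, d, e, j}  B3 = {a, d, e, h}  B4 = {d, e, h, i}  B5 = {a, b, d, e}  B6 = {a, d, e, f}  B7 = {a, c, e, g}
Tree: B1–B2, B2–B3, B3–B4, B2–B5, B3–B6, B1–B7
The largest bag has 4 vertices, giving width 3; this decomposition certifies tw(G) ≤ 3. Conversely, {a, d, e, f} is a clique of size 4, and the vertices of any clique must share a bag in every tree decomposition; so some bag has ≥ 4 vertices and tw(G) ≥ 3. The upper and lower bounds meet at 3, so that is the treewidth.

3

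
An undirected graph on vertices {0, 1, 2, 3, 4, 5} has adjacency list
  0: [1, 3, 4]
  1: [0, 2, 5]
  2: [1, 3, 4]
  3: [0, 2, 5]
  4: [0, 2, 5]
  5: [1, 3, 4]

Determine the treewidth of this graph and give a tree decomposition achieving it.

Every bag has size at most 4, so the width is 4 − 1 = 3 and tw(G) ≤ 3. For the lower bound: the 4 vertex sets {1,2}, {4,5}, {3}, {0} are disjoint, each induces a connected subgraph, and every pair is joined by at least one edge of G. Contracting each set to a single vertex therefore yields K_{4} as a minor, and since treewidth is minor-monotone, tw(G) ≥ tw(K_{4}) = 3. Combining the bounds, tw(G) = 3.

Treewidth 3.
One optimal decomposition is:
Bags: B1 = {1, 2, 3, 4}  B2 = {1, 3, 4, 5}  B3 = {0, 1, 3, 4}
Tree: B1–B2, B2–B3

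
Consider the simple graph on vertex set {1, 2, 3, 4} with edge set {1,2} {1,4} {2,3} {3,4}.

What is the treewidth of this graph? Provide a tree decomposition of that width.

Treewidth 2.
One such decomposition:
Bags: B1 = {1, 2, 3}  B2 = {1, 3, 4}
Tree: B1–B2

Every bag has size at most 3, so the width is 3 − 1 = 2 and tw(G) ≤ 2. Since 3–2–1–4–3 is a cycle in G, G is not acyclic. Forests are exactly the graphs of treewidth ≤ 1, so tw(G) ≥ 2. Combining the bounds, tw(G) = 2.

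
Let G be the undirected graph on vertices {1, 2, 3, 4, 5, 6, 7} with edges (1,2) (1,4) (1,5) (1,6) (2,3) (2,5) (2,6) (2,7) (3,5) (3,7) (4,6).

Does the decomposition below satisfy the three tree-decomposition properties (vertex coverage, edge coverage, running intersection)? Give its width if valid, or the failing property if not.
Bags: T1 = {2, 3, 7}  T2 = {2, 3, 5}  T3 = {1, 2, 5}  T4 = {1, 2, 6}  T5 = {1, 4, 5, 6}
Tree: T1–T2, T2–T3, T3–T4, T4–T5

A tree decomposition must satisfy three properties: every vertex lies in some bag; for every edge, both endpoints lie together in some bag; and for every vertex, the bags containing it form a connected subtree. Here bags containing vertex 5 are not connected in the tree, so the decomposition is invalid.

No — bags containing vertex 5 are not connected in the tree.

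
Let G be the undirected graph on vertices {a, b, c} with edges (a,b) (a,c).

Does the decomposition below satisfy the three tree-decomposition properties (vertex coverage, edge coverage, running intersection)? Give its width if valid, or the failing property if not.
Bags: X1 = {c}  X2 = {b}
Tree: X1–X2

A tree decomposition must satisfy three properties: every vertex lies in some bag; for every edge, both endpoints lie together in some bag; and for every vertex, the bags containing it form a connected subtree. Here vertex a appears in no bag, so the decomposition is invalid.

No — vertex a appears in no bag.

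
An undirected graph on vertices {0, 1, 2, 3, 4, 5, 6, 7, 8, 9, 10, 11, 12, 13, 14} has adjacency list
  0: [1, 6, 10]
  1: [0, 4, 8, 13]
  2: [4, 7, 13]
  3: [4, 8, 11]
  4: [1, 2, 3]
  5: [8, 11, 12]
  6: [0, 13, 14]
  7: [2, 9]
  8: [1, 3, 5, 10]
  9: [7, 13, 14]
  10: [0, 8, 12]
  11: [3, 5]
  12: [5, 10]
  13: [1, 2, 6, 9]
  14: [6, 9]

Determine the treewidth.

3

A width-3 tree decomposition is:
Bags: B1 = {5, 10, 11, 12}  B2 = {5, 8, 10, 11}  B3 = {3, 8, 10, 11}  B4 = {0, 3, 8, 10}  B5 = {0, 1, 3, 8}  B6 = {0, 1, 3, 4}  B7 = {0, 1, 4, 6}  B8 = {1, 4, 6, 13}  B9 = {2, 4, 6, 13}  B10 = {2, 6, 13, 14}  B11 = {2, 9, 13, 14}  B12 = {2, 7, 9, 14}
Tree: B1–B2, B2–B3, B3–B4, B4–B5, B5–B6, B6–B7, B7–B8, B8–B9, B9–B10, B10–B11, B11–B12
Every bag has size at most 4, so the width is 4 − 1 = 3 and tw(G) ≤ 3. For the lower bound: the 4 vertex sets {5,11,12}, {10}, {8}, {0,1,3,4} are disjoint, each induces a connected subgraph, and every pair is joined by at least one edge of G. Contracting each set to a single vertex therefore yields K_{4} as a minor, and since treewidth is minor-monotone, tw(G) ≥ tw(K_{4}) = 3. Combining the bounds, tw(G) = 3.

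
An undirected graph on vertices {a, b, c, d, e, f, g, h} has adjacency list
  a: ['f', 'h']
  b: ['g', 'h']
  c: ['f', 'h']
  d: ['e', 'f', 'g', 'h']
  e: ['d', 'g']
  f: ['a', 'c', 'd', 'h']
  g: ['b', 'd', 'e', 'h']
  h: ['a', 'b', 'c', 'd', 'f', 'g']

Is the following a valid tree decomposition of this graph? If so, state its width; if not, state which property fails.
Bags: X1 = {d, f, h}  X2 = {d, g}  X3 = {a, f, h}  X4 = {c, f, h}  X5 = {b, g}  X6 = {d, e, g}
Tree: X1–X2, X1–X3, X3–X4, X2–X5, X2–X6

No — edge (h,g) lies in no bag.

A tree decomposition must satisfy three properties: every vertex lies in some bag; for every edge, both endpoints lie together in some bag; and for every vertex, the bags containing it form a connected subtree. Here edge (h,g) lies in no bag, so the decomposition is invalid.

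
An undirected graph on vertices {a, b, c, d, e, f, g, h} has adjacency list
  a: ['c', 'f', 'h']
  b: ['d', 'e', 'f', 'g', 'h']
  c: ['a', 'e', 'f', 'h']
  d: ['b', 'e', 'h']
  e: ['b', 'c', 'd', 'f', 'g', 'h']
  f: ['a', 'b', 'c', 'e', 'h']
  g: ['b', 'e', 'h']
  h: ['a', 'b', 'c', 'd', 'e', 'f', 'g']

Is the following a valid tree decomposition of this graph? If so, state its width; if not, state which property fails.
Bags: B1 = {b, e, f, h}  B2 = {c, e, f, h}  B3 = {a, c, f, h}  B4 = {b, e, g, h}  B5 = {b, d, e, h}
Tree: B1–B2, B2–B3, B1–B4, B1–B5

Yes; width 3.

Every vertex of G appears in some bag (union = {a, b, c, d, e, f, g, h}); every edge is covered by a bag; and for each vertex v the set of bags containing v is connected in the bag tree. The decomposition is therefore valid. The largest bag has 4 vertices, so the width is 3.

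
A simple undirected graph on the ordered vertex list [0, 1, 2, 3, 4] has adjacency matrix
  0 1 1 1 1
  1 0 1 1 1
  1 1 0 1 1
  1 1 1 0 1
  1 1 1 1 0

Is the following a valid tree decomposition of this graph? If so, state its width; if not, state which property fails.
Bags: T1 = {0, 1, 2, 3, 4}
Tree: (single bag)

Checking the three conditions: (i) the bags cover all of {0, 1, 2, 3, 4}; (ii) for each edge, some bag contains both endpoints; (iii) the bags containing any fixed vertex form a subtree. All hold, so the decomposition is valid with width 5 − 1 = 4.

Yes; width 4.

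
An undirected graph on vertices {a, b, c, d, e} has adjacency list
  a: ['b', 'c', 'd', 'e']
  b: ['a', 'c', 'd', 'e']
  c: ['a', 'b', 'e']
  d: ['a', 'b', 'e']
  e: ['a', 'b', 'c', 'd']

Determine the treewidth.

A width-3 tree decomposition is:
Bags: B1 = {a, b, c, e}  B2 = {a, b, d, e}
Tree: B1–B2
Every bag has size at most 4, so the width is 4 − 1 = 3 and tw(G) ≤ 3. On the other hand G contains the 4-clique {a, b, d, e}. A clique must lie in a single bag of any decomposition, so no decomposition can have width below 3. Hence tw(G) = 3 exactly.

3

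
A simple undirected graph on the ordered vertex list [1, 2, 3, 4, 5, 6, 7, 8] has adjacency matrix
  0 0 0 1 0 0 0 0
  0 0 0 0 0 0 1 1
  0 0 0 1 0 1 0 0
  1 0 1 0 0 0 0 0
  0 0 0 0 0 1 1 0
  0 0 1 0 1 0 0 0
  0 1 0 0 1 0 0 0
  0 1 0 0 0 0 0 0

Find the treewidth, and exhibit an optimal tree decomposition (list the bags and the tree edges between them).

Treewidth 1.
Bags: B1 = {2, 8}  B2 = {2, 7}  B3 = {5, 7}  B4 = {5, 6}  B5 = {3, 6}  B6 = {3, 4}  B7 = {1, 4}
Tree: B1–B2, B2–B3, B3–B4, B4–B5, B5–B6, B6–B7

The largest bag has 2 vertices, giving width 1; this decomposition certifies tw(G) ≤ 1. G has an edge, so its treewidth is at least 1. Hence tw(G) = 1 exactly.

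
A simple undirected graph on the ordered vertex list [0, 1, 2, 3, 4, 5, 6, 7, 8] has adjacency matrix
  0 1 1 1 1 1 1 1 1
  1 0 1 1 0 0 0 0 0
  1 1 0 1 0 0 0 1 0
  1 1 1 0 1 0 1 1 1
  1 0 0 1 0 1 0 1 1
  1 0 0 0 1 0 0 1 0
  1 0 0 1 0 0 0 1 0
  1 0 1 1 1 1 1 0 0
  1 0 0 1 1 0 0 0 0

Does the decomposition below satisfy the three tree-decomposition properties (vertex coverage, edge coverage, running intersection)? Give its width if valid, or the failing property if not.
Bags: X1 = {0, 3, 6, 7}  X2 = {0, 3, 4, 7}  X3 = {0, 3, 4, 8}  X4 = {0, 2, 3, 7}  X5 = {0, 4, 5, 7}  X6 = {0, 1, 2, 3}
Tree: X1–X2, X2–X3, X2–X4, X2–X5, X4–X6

Vertex coverage: the bags together contain {0, 1, 2, 3, 4, 5, 6, 7, 8}, the full vertex set. Edge coverage: each edge of G has both endpoints in at least one bag. Running intersection: for every vertex, the bags containing it form a connected subtree. All three properties hold, so this is a valid tree decomposition of width max|bag| − 1 = 3, and hence tw(G) ≤ 3.

Yes; width 3.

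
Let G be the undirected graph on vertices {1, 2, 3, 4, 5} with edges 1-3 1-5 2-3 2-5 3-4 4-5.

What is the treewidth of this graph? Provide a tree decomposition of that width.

Each bag holds 3 vertices, so the decomposition has width 2, which upper-bounds the treewidth. Since 2–5–4–3–2 is a cycle in G, G is not acyclic. Forests are exactly the graphs of treewidth ≤ 1, so tw(G) ≥ 2. Therefore the treewidth is 2.

Treewidth 2.
One such decomposition:
Bags: B1 = {2, 3, 5}  B2 = {3, 4, 5}  B3 = {1, 3, 5}
Tree: B1–B2, B2–B3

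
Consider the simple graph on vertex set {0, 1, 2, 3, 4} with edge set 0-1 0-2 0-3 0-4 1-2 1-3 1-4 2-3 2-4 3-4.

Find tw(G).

A width-4 tree decomposition is:
Bags: B1 = {0, 1, 2, 3, 4}
Tree: (single bag)
With just one bag of size 5, the width is 5 − 1 = 4, so tw(G) ≤ 4. Conversely, {0, 1, 2, 3, 4} is a clique of size 5, and the vertices of any clique must share a bag in every tree decomposition; so some bag has ≥ 5 vertices and tw(G) ≥ 4. Therefore the treewidth is 4.

4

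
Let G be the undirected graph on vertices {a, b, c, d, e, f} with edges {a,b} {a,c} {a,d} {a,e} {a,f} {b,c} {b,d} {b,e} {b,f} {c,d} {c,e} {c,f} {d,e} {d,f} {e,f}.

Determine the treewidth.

A width-5 tree decomposition is:
Bags: B1 = {a, b, c, d, e, f}
Tree: (single bag)
With just one bag of size 6, the width is 6 − 1 = 5, so tw(G) ≤ 5. For the lower bound, the 6 vertices {a, b, c, d, e, f} are pairwise adjacent, and any tree decomposition puts a clique entirely inside one bag — forcing width ≥ 5. Hence tw(G) = 5 exactly.

5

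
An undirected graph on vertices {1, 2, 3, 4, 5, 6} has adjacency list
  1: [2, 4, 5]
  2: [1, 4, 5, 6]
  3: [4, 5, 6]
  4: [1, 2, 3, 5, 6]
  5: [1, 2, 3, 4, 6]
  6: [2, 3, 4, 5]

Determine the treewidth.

A width-3 tree decomposition is:
Bags: B1 = {2, 4, 5, 6}  B2 = {1, 2, 4, 5}  B3 = {3, 4, 5, 6}
Tree: B1–B2, B1–B3
Each bag holds 4 vertices, so the decomposition has width 3, which upper-bounds the treewidth. Conversely, {1, 2, 4, 5} is a clique of size 4, and the vertices of any clique must share a bag in every tree decomposition; so some bag has ≥ 4 vertices and tw(G) ≥ 3. Therefore the treewidth is 3.

3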